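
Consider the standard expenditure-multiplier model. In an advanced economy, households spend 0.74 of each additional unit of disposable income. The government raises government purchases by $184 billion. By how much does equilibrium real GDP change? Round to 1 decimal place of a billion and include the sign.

+$707.7 billion

Spending multiplier = 1/(1 − MPC) = 1/(1 − 0.74) = 1/0.26 ≈ 3.846.
ΔY = k × ΔG = (+$184 billion) / 0.26 ≈ +$707.7 billion.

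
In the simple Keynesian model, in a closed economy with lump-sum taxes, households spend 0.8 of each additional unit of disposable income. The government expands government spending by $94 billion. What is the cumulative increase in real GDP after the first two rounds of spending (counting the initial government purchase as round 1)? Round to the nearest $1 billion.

Round 1 adds ΔG = $94 billion; each later round is MPC = 0.8 times the previous.
After 2 rounds: 94 + 75.2 = ΔG·(1 − c^2)/(1 − c) = 94 × (1 − 0.64)/0.2 ≈ $169 billion.

$169 billion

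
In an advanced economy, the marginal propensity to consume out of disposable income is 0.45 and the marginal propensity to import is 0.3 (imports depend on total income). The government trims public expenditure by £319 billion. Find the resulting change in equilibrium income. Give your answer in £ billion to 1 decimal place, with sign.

Spending multiplier = 1/(1 − c + m) = 1/(1 − 0.45 + 0.3) = 1/0.85 ≈ 1.176.
ΔY = k × ΔG = (−£319 billion) / 0.85 ≈ −£375.3 billion.

−£375.3 billion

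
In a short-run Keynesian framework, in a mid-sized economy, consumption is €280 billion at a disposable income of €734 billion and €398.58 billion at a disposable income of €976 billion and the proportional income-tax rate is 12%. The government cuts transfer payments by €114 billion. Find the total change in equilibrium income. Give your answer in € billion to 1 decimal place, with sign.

−€98.2 billion

MPC = ΔC/ΔYd = (398.58 − 280)/(976 − 734) = 118.58/242 = 0.49.
The transfer change shifts disposable income by −€114 billion, so first-round consumption changes by c·ΔTR = 0.49 × (−€114 billion) = −€55.86 billion.
Expenditure multiplier = 1/(1 − c(1−t)) = 1/(1 − 0.49×0.88) = 1/0.5688 ≈ 1.758.
The transfer multiplier is c × k ≈ 0.861, so ΔY = k × (c·ΔTR) = (−€55.86 billion) / 0.5688 ≈ −€98.2 billion.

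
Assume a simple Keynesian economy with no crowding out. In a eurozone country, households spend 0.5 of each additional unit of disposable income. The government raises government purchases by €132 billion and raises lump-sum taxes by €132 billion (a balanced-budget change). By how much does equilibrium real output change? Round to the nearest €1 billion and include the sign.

+€132 billion

Expenditure multiplier = 1/(1 − MPC) = 1/(1 − 0.5) = 1/0.5 = 2.
ΔG contributes k·ΔG = (+€132 billion) / 0.5 = +€264 billion.
ΔT of +€132 billion changes first-round spending by −c·ΔT = −€66 billion, contributing k·(−c·ΔT) = (−€66 billion) / 0.5 = −€132 billion.
With ΔG = ΔT and no other leakages, the balanced-budget multiplier is 1, so ΔY = ΔG = +€132 billion.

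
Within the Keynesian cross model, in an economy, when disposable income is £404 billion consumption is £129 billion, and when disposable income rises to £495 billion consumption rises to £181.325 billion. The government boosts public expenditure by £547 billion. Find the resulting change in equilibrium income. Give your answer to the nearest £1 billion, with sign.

MPC = ΔC/ΔYd = (181.325 − 129)/(495 − 404) = 52.325/91 = 0.575.
Expenditure multiplier = 1/(1 − MPC) = 1/(1 − 0.575) = 1/0.425 ≈ 2.353.
ΔY = k × ΔG = (+£547 billion) / 0.425 ≈ +£1,287 billion.

+£1,287 billion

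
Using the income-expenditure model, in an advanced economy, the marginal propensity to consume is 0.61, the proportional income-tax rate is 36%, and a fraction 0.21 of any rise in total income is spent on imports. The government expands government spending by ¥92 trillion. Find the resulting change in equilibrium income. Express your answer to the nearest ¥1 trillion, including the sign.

+¥112 trillion

Expenditure multiplier = 1/(1 − c(1−t) + m) = 1/(1 − 0.61×0.64 + 0.21) = 1/0.8196 ≈ 1.22.
ΔY = k × ΔG = (+¥92 trillion) / 0.8196 ≈ +¥112 trillion.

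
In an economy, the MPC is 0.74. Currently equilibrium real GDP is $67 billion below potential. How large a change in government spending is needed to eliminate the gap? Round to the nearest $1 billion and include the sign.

+$17 billion

Spending multiplier = 1/(1 − MPC) = 1/(1 − 0.74) = 1/0.26 ≈ 3.846.
Need ΔY = +$67 billion, so ΔG = ΔY/k = (+$67 billion) × 0.26 ≈ +$17 billion.
The government should increase government spending by $17 billion.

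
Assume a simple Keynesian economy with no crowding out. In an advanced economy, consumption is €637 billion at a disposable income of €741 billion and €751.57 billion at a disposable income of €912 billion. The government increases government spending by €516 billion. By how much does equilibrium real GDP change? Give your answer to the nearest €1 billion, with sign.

MPC = ΔC/ΔYd = (751.57 − 637)/(912 − 741) = 114.57/171 = 0.67.
Expenditure multiplier = 1/(1 − MPC) = 1/(1 − 0.67) = 1/0.33 ≈ 3.03.
ΔY = k × ΔG = (+€516 billion) / 0.33 ≈ +€1,564 billion.

+€1,564 billion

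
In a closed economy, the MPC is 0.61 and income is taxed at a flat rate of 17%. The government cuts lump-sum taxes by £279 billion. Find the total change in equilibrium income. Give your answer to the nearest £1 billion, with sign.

+£345 billion

A lump-sum tax change of −£279 billion shifts disposable income by +£279 billion; first-round consumption changes by −c × ΔT = −0.61 × (−£279 billion) = +£170.19 billion.
Expenditure multiplier = 1/(1 − c(1−t)) = 1/(1 − 0.61×0.83) = 1/0.4937 ≈ 2.026.
The tax multiplier is −c × k ≈ −1.236, so ΔY = k × (−c·ΔT) = (+£170.19 billion) / 0.4937 ≈ +£345 billion.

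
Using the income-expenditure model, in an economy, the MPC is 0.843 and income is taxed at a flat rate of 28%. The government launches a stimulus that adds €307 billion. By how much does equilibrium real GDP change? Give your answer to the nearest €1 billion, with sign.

Expenditure multiplier = 1/(1 − c(1−t)) = 1/(1 − 0.843×0.72) = 1/0.39304 ≈ 2.544.
ΔY = k × ΔG = (+€307 billion) / 0.39304 ≈ +€781 billion.

+€781 billion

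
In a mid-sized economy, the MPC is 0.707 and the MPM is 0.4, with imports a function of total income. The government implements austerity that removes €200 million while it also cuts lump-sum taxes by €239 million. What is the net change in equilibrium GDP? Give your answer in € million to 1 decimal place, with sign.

Expenditure multiplier = 1/(1 − c + m) = 1/(1 − 0.707 + 0.4) = 1/0.693 ≈ 1.443.
ΔG contributes k·ΔG = (−€200 million) / 0.693 ≈ −€288.6 million.
ΔT of −€239 million changes first-round spending by −c·ΔT = +€168.973 million, contributing k·(−c·ΔT) = (+€168.973 million) / 0.693 ≈ +€243.8 million.
Net ΔY = k(ΔG − c·ΔT) = (−€31.027 million) / 0.693 ≈ −€44.8 million.

−€44.8 million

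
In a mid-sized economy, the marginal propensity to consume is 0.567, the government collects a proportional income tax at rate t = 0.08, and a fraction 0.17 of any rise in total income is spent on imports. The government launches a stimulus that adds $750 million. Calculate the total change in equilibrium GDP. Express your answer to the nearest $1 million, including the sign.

Government-spending multiplier = 1/(1 − c(1−t) + m) = 1/(1 − 0.567×0.92 + 0.17) = 1/0.64836 ≈ 1.542.
ΔY = k × ΔG = (+$750 million) / 0.64836 ≈ +$1,157 million.

+$1,157 million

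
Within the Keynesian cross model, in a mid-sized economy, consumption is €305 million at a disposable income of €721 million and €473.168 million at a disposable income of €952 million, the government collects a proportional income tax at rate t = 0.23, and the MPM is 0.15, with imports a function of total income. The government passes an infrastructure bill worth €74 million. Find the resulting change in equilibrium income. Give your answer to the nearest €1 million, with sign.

MPC = ΔC/ΔYd = (473.168 − 305)/(952 − 721) = 168.168/231 = 0.728.
Government-spending multiplier = 1/(1 − c(1−t) + m) = 1/(1 − 0.728×0.77 + 0.15) = 1/0.58944 ≈ 1.697.
ΔY = k × ΔG = (+€74 million) / 0.58944 ≈ +€126 million.

+€126 million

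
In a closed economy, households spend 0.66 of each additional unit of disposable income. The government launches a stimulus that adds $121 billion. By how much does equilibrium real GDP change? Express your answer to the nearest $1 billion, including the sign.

Spending multiplier = 1/(1 − MPC) = 1/(1 − 0.66) = 1/0.34 ≈ 2.941.
ΔY = k × ΔG = (+$121 billion) / 0.34 ≈ +$356 billion.

+$356 billion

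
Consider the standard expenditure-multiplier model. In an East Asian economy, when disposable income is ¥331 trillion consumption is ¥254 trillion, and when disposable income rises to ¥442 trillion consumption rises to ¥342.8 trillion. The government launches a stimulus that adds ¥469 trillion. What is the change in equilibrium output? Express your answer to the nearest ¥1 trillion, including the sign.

MPC = ΔC/ΔYd = (342.8 − 254)/(442 − 331) = 88.8/111 = 0.8.
Expenditure multiplier = 1/(1 − MPC) = 1/(1 − 0.8) = 1/0.2 = 5.
ΔY = k × ΔG = (+¥469 trillion) / 0.2 = +¥2,345 trillion.

+¥2,345 trillion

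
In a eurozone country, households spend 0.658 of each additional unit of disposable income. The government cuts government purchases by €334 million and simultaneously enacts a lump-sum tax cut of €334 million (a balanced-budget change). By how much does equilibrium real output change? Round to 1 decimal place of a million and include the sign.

−€334.0 million

Expenditure multiplier = 1/(1 − MPC) = 1/(1 − 0.658) = 1/0.342 ≈ 2.924.
ΔG contributes k·ΔG = (−€334 million) / 0.342 ≈ −€976.6 million.
ΔT of −€334 million changes first-round spending by −c·ΔT = +€219.772 million, contributing k·(−c·ΔT) = (+€219.772 million) / 0.342 ≈ +€642.6 million.
With ΔG = ΔT and no other leakages, the balanced-budget multiplier is 1, so ΔY = ΔG = −€334 million.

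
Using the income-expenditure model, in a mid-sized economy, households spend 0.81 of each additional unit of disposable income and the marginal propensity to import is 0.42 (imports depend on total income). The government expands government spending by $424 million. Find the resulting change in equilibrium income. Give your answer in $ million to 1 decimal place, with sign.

+$695.1 million

Spending multiplier = 1/(1 − c + m) = 1/(1 − 0.81 + 0.42) = 1/0.61 ≈ 1.639.
ΔY = k × ΔG = (+$424 million) / 0.61 ≈ +$695.1 million.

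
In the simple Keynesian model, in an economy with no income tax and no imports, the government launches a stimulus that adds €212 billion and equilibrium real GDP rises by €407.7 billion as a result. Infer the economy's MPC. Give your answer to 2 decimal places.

0.48

Implied spending multiplier k = ΔY/ΔG = 407.7/212 ≈ 1.9231.
Since k = 1/(1 − MPC), MPC = 1 − 1/k = 1 − ΔG/ΔY = 1 − 212/407.7 ≈ 0.48.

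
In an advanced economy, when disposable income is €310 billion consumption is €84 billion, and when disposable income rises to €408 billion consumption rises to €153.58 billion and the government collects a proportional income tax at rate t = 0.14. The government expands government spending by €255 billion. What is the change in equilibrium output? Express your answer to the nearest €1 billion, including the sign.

MPC = ΔC/ΔYd = (153.58 − 84)/(408 − 310) = 69.58/98 = 0.71.
Expenditure multiplier = 1/(1 − c(1−t)) = 1/(1 − 0.71×0.86) = 1/0.3894 ≈ 2.568.
ΔY = k × ΔG = (+€255 billion) / 0.3894 ≈ +€655 billion.

+€655 billion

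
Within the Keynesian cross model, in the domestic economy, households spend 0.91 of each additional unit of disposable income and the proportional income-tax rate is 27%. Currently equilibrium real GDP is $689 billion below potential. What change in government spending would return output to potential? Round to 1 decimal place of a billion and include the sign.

+$231.3 billion

Spending multiplier = 1/(1 − c(1−t)) = 1/(1 − 0.91×0.73) = 1/0.3357 ≈ 2.979.
Need ΔY = +$689 billion, so ΔG = ΔY/k = (+$689 billion) × 0.3357 ≈ +$231.3 billion.
The government should increase government spending by $231.3 billion.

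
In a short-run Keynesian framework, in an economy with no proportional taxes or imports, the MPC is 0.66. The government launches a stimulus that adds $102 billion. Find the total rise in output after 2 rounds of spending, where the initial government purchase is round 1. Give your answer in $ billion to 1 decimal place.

$169.3 billion

Round 1 adds ΔG = $102 billion; each later round is MPC = 0.66 times the previous.
After 2 rounds: 102 + 67.32 = ΔG·(1 − c^2)/(1 − c) = 102 × (1 − 0.4356)/0.34 ≈ $169.3 billion.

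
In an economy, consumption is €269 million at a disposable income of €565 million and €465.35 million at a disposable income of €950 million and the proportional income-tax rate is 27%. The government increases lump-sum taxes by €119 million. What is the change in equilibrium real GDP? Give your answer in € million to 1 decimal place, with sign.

−€96.7 million

MPC = ΔC/ΔYd = (465.35 − 269)/(950 − 565) = 196.35/385 = 0.51.
A lump-sum tax change of +€119 million shifts disposable income by −€119 million; first-round consumption changes by −c × ΔT = −0.51 × (+€119 million) = −€60.69 million.
Expenditure multiplier = 1/(1 − c(1−t)) = 1/(1 − 0.51×0.73) = 1/0.6277 ≈ 1.593.
The tax multiplier is −c × k ≈ −0.812, so ΔY = k × (−c·ΔT) = (−€60.69 million) / 0.6277 ≈ −€96.7 million.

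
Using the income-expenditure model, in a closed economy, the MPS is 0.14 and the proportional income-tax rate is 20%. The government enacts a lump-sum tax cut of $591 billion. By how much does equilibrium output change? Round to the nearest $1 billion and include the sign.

MPC = 1 − MPS = 1 − 0.14 = 0.86.
A lump-sum tax change of −$591 billion shifts disposable income by +$591 billion; first-round consumption changes by −c × ΔT = −0.86 × (−$591 billion) = +$508.26 billion.
Expenditure multiplier = 1/(1 − c(1−t)) = 1/(1 − 0.86×0.8) = 1/0.312 ≈ 3.205.
The tax multiplier is −c × k ≈ −2.756, so ΔY = k × (−c·ΔT) = (+$508.26 billion) / 0.312 ≈ +$1,629 billion.

+$1,629 billion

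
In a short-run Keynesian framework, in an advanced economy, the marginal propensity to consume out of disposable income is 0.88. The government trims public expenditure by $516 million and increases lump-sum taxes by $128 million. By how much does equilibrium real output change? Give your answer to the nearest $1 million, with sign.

−$5,239 million

Expenditure multiplier = 1/(1 − MPC) = 1/(1 − 0.88) = 1/0.12 ≈ 8.333.
ΔG contributes k·ΔG = (−$516 million) / 0.12 = −$4,300 million.
ΔT of +$128 million changes first-round spending by −c·ΔT = −$112.64 million, contributing k·(−c·ΔT) = (−$112.64 million) / 0.12 ≈ −$938.7 million.
Net ΔY = k(ΔG − c·ΔT) = (−$628.64 million) / 0.12 ≈ −$5,239 million.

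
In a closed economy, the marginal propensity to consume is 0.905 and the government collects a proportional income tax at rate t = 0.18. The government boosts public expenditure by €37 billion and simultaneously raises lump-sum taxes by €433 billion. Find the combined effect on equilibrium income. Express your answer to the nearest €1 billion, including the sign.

Expenditure multiplier = 1/(1 − c(1−t)) = 1/(1 − 0.905×0.82) = 1/0.2579 ≈ 3.877.
ΔG contributes k·ΔG = (+€37 billion) / 0.2579 ≈ +€143.5 billion.
ΔT of +€433 billion changes first-round spending by −c·ΔT = −€391.865 billion, contributing k·(−c·ΔT) = (−€391.865 billion) / 0.2579 ≈ −€1,519.4 billion.
Net ΔY = k(ΔG − c·ΔT) = (−€354.865 billion) / 0.2579 ≈ −€1,376 billion.

−€1,376 billion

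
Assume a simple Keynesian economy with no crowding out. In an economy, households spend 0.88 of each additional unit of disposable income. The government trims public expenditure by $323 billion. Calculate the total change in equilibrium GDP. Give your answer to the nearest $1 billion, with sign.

−$2,692 billion

Expenditure multiplier = 1/(1 − MPC) = 1/(1 − 0.88) = 1/0.12 ≈ 8.333.
ΔY = k × ΔG = (−$323 billion) / 0.12 ≈ −$2,692 billion.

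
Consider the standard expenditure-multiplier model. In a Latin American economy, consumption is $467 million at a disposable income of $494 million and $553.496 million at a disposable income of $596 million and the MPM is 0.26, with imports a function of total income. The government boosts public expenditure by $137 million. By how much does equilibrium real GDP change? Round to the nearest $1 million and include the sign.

+$333 million

MPC = ΔC/ΔYd = (553.496 − 467)/(596 − 494) = 86.496/102 = 0.848.
Expenditure multiplier = 1/(1 − c + m) = 1/(1 − 0.848 + 0.26) = 1/0.412 ≈ 2.427.
ΔY = k × ΔG = (+$137 million) / 0.412 ≈ +$333 million.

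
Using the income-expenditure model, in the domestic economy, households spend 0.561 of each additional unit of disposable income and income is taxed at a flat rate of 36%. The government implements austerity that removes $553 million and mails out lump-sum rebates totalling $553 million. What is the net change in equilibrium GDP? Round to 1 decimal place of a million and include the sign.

Expenditure multiplier = 1/(1 − c(1−t)) = 1/(1 − 0.561×0.64) = 1/0.64096 ≈ 1.56.
ΔG contributes k·ΔG = (−$553 million) / 0.64096 ≈ −$862.8 million.
ΔT of −$553 million changes first-round spending by −c·ΔT = +$310.233 million, contributing k·(−c·ΔT) = (+$310.233 million) / 0.64096 ≈ +$484 million.
Net ΔY = k(ΔG − c·ΔT) = (−$242.767 million) / 0.64096 ≈ −$378.8 million.

−$378.8 million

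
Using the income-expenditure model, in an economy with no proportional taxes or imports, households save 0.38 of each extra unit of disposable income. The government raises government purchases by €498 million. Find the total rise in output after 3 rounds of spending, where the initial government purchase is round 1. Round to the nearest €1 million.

MPC = 1 − MPS = 1 − 0.38 = 0.62.
Round 1 adds ΔG = €498 million; each later round is MPC = 0.62 times the previous.
After 3 rounds: 498 + 308.76 + 191.4312 = ΔG·(1 − c^3)/(1 − c) = 498 × (1 − 0.238328)/0.38 ≈ €998 million.

€998 million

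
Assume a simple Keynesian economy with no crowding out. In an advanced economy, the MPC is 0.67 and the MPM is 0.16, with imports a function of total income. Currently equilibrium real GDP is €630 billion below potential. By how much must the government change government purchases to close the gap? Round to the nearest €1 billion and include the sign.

+€309 billion

Spending multiplier = 1/(1 − c + m) = 1/(1 − 0.67 + 0.16) = 1/0.49 ≈ 2.041.
Need ΔY = +€630 billion, so ΔG = ΔY/k = (+€630 billion) × 0.49 ≈ +€309 billion.
The government should increase government purchases by €309 billion.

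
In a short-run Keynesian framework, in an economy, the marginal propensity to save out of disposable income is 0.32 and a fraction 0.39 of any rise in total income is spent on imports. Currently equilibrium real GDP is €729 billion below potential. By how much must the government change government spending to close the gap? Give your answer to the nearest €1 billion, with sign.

MPC = 1 − MPS = 1 − 0.32 = 0.68.
Spending multiplier = 1/(1 − c + m) = 1/(1 − 0.68 + 0.39) = 1/0.71 ≈ 1.408.
Need ΔY = +€729 billion, so ΔG = ΔY/k = (+€729 billion) × 0.71 ≈ +€518 billion.
The government should increase government spending by €518 billion.

+€518 billion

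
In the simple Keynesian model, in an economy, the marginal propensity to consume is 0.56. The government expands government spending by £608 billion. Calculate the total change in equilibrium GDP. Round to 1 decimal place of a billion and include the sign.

+£1,381.8 billion

Expenditure multiplier = 1/(1 − MPC) = 1/(1 − 0.56) = 1/0.44 ≈ 2.273.
ΔY = k × ΔG = (+£608 billion) / 0.44 ≈ +£1,381.8 billion.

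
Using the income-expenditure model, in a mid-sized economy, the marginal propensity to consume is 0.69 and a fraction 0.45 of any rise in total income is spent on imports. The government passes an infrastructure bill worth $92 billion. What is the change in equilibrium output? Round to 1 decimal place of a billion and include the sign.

+$121.1 billion

Expenditure multiplier = 1/(1 − c + m) = 1/(1 − 0.69 + 0.45) = 1/0.76 ≈ 1.316.
ΔY = k × ΔG = (+$92 billion) / 0.76 ≈ +$121.1 billion.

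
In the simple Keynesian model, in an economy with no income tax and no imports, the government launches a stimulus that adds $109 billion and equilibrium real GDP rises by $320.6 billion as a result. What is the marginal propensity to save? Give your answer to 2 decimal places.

Implied spending multiplier k = ΔY/ΔG = 320.6/109 ≈ 2.9413.
Since k = 1/(1 − MPC), MPC = 1 − 1/k = 1 − ΔG/ΔY = 1 − 109/320.6 ≈ 0.66.
MPS = 1 − MPC = 0.34.

0.34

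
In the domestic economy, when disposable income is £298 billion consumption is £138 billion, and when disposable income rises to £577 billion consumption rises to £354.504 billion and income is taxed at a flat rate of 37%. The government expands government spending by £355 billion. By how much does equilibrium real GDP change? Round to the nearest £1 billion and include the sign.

+£695 billion

MPC = ΔC/ΔYd = (354.504 − 138)/(577 − 298) = 216.504/279 = 0.776.
Spending multiplier = 1/(1 − c(1−t)) = 1/(1 − 0.776×0.63) = 1/0.51112 ≈ 1.956.
ΔY = k × ΔG = (+£355 billion) / 0.51112 ≈ +£695 billion.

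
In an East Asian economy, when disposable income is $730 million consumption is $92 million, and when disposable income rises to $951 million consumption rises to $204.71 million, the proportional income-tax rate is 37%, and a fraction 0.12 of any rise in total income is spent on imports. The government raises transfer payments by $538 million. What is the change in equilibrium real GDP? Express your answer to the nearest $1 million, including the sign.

MPC = ΔC/ΔYd = (204.71 − 92)/(951 − 730) = 112.71/221 = 0.51.
The transfer change shifts disposable income by +$538 million, so first-round consumption changes by c·ΔTR = 0.51 × (+$538 million) = +$274.38 million.
Expenditure multiplier = 1/(1 − c(1−t) + m) = 1/(1 − 0.51×0.63 + 0.12) = 1/0.7987 ≈ 1.252.
The transfer multiplier is c × k ≈ 0.639, so ΔY = k × (c·ΔTR) = (+$274.38 million) / 0.7987 ≈ +$344 million.

+$344 million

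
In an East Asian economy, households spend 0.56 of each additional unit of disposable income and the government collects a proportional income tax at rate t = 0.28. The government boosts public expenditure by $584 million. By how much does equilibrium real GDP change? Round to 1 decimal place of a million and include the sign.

Government-spending multiplier = 1/(1 − c(1−t)) = 1/(1 − 0.56×0.72) = 1/0.5968 ≈ 1.676.
ΔY = k × ΔG = (+$584 million) / 0.5968 ≈ +$978.6 million.

+$978.6 million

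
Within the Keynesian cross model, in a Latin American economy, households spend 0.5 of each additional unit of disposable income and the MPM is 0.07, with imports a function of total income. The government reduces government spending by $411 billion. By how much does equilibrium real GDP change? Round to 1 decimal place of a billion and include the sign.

Expenditure multiplier = 1/(1 − c + m) = 1/(1 − 0.5 + 0.07) = 1/0.57 ≈ 1.754.
ΔY = k × ΔG = (−$411 billion) / 0.57 ≈ −$721.1 billion.

−$721.1 billion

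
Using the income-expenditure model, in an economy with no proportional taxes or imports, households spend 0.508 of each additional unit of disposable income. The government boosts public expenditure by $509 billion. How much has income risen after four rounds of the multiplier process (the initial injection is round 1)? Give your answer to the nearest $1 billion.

Round 1 adds ΔG = $509 billion; each later round is MPC = 0.508 times the previous.
After 4 rounds: 509 + 258.572 + 131.354576 + 66.728124608 = ΔG·(1 − c^4)/(1 − c) = 509 × (1 − 0.066597028096)/0.492 ≈ $966 billion.

$966 billion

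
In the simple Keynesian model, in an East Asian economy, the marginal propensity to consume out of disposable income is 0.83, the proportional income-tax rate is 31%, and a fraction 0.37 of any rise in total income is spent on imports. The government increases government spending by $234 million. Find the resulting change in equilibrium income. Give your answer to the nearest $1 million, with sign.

Spending multiplier = 1/(1 − c(1−t) + m) = 1/(1 − 0.83×0.69 + 0.37) = 1/0.7973 ≈ 1.254.
ΔY = k × ΔG = (+$234 million) / 0.7973 ≈ +$293 million.

+$293 million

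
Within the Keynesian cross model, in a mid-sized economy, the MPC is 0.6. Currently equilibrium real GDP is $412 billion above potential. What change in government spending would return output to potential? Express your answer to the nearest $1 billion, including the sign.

Spending multiplier = 1/(1 − MPC) = 1/(1 − 0.6) = 1/0.4 = 2.5.
Need ΔY = −$412 billion, so ΔG = ΔY/k = (−$412 billion) × 0.4 ≈ −$165 billion.
The government should cut government spending by $165 billion.

−$165 billion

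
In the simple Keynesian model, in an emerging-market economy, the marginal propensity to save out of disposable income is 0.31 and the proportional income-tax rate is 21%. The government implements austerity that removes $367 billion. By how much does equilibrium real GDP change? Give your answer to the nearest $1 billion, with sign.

−$807 billion

MPC = 1 − MPS = 1 − 0.31 = 0.69.
Spending multiplier = 1/(1 − c(1−t)) = 1/(1 − 0.69×0.79) = 1/0.4549 ≈ 2.198.
ΔY = k × ΔG = (−$367 billion) / 0.4549 ≈ −$807 billion.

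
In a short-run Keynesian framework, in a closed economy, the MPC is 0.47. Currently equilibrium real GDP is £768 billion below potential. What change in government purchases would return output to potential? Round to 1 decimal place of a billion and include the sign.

+£407.0 billion

Spending multiplier = 1/(1 − MPC) = 1/(1 − 0.47) = 1/0.53 ≈ 1.887.
Need ΔY = +£768 billion, so ΔG = ΔY/k = (+£768 billion) × 0.53 ≈ +£407 billion.
The government should increase government purchases by £407 billion.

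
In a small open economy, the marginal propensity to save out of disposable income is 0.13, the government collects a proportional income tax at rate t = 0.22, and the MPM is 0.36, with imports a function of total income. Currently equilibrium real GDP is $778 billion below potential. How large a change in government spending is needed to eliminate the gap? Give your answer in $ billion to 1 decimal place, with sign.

MPC = 1 − MPS = 1 − 0.13 = 0.87.
Spending multiplier = 1/(1 − c(1−t) + m) = 1/(1 − 0.87×0.78 + 0.36) = 1/0.6814 ≈ 1.468.
Need ΔY = +$778 billion, so ΔG = ΔY/k = (+$778 billion) × 0.6814 ≈ +$530.1 billion.
The government should increase government spending by $530.1 billion.

+$530.1 billion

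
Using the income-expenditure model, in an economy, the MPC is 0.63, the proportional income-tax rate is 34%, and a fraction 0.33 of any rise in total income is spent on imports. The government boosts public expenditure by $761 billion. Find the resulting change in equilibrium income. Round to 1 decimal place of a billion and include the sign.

Government-spending multiplier = 1/(1 − c(1−t) + m) = 1/(1 − 0.63×0.66 + 0.33) = 1/0.9142 ≈ 1.094.
ΔY = k × ΔG = (+$761 billion) / 0.9142 ≈ +$832.4 billion.

+$832.4 billion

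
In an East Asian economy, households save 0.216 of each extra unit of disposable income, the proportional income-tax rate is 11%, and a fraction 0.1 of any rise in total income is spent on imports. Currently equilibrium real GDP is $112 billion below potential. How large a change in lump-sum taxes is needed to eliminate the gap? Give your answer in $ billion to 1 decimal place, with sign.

MPC = 1 − MPS = 1 − 0.216 = 0.784.
Spending multiplier = 1/(1 − c(1−t) + m) = 1/(1 − 0.784×0.89 + 0.1) = 1/0.40224 ≈ 2.486.
Tax multiplier = −c·k = −0.784/0.40224 ≈ −1.949. Need ΔY = +$112 billion, so ΔT = ΔY/(−c·k) = −(+$112 billion) × 0.40224 / 0.784 ≈ −$57.5 billion.
The government should cut lump-sum taxes by $57.5 billion.

−$57.5 billion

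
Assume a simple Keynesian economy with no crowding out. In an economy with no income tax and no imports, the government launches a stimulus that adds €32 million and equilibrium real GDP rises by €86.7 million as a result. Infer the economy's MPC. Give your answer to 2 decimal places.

Implied spending multiplier k = ΔY/ΔG = 86.7/32 ≈ 2.7094.
Since k = 1/(1 − MPC), MPC = 1 − 1/k = 1 − ΔG/ΔY = 1 − 32/86.7 ≈ 0.63.

0.63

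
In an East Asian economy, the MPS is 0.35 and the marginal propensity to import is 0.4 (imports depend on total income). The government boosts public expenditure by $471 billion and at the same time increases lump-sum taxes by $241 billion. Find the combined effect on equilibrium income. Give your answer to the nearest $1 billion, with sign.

MPC = 1 − MPS = 1 − 0.35 = 0.65.
Expenditure multiplier = 1/(1 − c + m) = 1/(1 − 0.65 + 0.4) = 1/0.75 ≈ 1.333.
ΔG contributes k·ΔG = (+$471 billion) / 0.75 = +$628 billion.
ΔT of +$241 billion changes first-round spending by −c·ΔT = −$156.65 billion, contributing k·(−c·ΔT) = (−$156.65 billion) / 0.75 ≈ −$208.9 billion.
Net ΔY = k(ΔG − c·ΔT) = (+$314.35 billion) / 0.75 ≈ +$419 billion.

+$419 billion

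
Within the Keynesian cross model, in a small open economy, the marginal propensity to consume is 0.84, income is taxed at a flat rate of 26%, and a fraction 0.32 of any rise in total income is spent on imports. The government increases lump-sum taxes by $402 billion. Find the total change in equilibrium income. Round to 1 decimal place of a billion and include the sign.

A lump-sum tax change of +$402 billion shifts disposable income by −$402 billion; first-round consumption changes by −c × ΔT = −0.84 × (+$402 billion) = −$337.68 billion.
Expenditure multiplier = 1/(1 − c(1−t) + m) = 1/(1 − 0.84×0.74 + 0.32) = 1/0.6984 ≈ 1.432.
The tax multiplier is −c × k ≈ −1.203, so ΔY = k × (−c·ΔT) = (−$337.68 billion) / 0.6984 ≈ −$483.5 billion.

−$483.5 billion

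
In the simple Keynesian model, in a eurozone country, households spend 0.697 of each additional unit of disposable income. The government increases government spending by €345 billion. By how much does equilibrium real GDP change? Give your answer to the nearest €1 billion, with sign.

+€1,139 billion

Expenditure multiplier = 1/(1 − MPC) = 1/(1 − 0.697) = 1/0.303 ≈ 3.3.
ΔY = k × ΔG = (+€345 billion) / 0.303 ≈ +€1,139 billion.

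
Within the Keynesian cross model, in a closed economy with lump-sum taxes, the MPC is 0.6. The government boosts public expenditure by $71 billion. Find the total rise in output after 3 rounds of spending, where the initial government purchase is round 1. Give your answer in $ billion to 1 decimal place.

$139.2 billion

Round 1 adds ΔG = $71 billion; each later round is MPC = 0.6 times the previous.
After 3 rounds: 71 + 42.6 + 25.56 = ΔG·(1 − c^3)/(1 − c) = 71 × (1 − 0.216)/0.4 ≈ $139.2 billion.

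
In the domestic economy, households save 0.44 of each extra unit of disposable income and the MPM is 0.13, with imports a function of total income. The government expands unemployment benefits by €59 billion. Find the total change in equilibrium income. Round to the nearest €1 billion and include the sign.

+€58 billion

MPC = 1 − MPS = 1 − 0.44 = 0.56.
The transfer change shifts disposable income by +€59 billion, so first-round consumption changes by c·ΔTR = 0.56 × (+€59 billion) = +€33.04 billion.
Expenditure multiplier = 1/(1 − c + m) = 1/(1 − 0.56 + 0.13) = 1/0.57 ≈ 1.754.
The transfer multiplier is c × k ≈ 0.982, so ΔY = k × (c·ΔTR) = (+€33.04 billion) / 0.57 ≈ +€58 billion.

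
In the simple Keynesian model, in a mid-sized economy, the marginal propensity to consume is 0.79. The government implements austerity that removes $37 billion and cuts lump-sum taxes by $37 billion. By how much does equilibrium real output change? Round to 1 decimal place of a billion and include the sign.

Expenditure multiplier = 1/(1 − MPC) = 1/(1 − 0.79) = 1/0.21 ≈ 4.762.
ΔG contributes k·ΔG = (−$37 billion) / 0.21 ≈ −$176.2 billion.
ΔT of −$37 billion changes first-round spending by −c·ΔT = +$29.23 billion, contributing k·(−c·ΔT) = (+$29.23 billion) / 0.21 ≈ +$139.2 billion.
With ΔG = ΔT and no other leakages, the balanced-budget multiplier is 1, so ΔY = ΔG = −$37 billion.

−$37.0 billion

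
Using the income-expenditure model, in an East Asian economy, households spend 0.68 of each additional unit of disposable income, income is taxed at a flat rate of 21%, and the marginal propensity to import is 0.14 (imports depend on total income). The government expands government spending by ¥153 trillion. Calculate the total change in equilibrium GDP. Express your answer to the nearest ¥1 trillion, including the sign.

Spending multiplier = 1/(1 − c(1−t) + m) = 1/(1 − 0.68×0.79 + 0.14) = 1/0.6028 ≈ 1.659.
ΔY = k × ΔG = (+¥153 trillion) / 0.6028 ≈ +¥254 trillion.

+¥254 trillion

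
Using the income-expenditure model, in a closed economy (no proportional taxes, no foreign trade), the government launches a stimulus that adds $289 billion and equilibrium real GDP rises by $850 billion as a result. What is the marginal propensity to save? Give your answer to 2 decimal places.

0.34

Implied spending multiplier k = ΔY/ΔG = 850/289 ≈ 2.9412.
Since k = 1/(1 − MPC), MPC = 1 − 1/k = 1 − ΔG/ΔY = 1 − 289/850 = 0.66.
MPS = 1 − MPC = 0.34.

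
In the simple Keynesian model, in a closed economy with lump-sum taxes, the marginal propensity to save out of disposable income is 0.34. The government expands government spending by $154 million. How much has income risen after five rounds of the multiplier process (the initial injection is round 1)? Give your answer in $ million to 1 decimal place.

MPC = 1 − MPS = 1 − 0.34 = 0.66.
Round 1 adds ΔG = $154 million; each later round is MPC = 0.66 times the previous.
After 5 rounds: 154 + 101.64 + 67.0824 + 44.274384 + 29.22109344 = ΔG·(1 − c^5)/(1 − c) = 154 × (1 − 0.1252332576)/0.34 ≈ $396.2 million.

$396.2 million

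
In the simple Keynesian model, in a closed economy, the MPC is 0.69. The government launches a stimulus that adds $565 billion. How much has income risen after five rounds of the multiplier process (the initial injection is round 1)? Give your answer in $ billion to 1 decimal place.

$1,537.5 billion

Round 1 adds ΔG = $565 billion; each later round is MPC = 0.69 times the previous.
After 5 rounds: 565 + 389.85 + 268.9965 + 185.607585 + 128.06923365 = ΔG·(1 − c^5)/(1 − c) = 565 × (1 − 0.1564031349)/0.31 ≈ $1,537.5 billion.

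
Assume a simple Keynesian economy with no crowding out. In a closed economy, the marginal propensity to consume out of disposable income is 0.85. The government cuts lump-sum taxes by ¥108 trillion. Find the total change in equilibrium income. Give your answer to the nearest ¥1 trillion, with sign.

A lump-sum tax change of −¥108 trillion shifts disposable income by +¥108 trillion; first-round consumption changes by −c × ΔT = −0.85 × (−¥108 trillion) = +¥91.8 trillion.
Expenditure multiplier = 1/(1 − MPC) = 1/(1 − 0.85) = 1/0.15 ≈ 6.667.
The tax multiplier is −c × k ≈ −5.667, so ΔY = k × (−c·ΔT) = (+¥91.8 trillion) / 0.15 = +¥612 trillion.

+¥612 trillion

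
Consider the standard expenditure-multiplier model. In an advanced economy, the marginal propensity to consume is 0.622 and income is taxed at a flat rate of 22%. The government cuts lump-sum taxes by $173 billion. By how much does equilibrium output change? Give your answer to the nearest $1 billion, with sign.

A lump-sum tax change of −$173 billion shifts disposable income by +$173 billion; first-round consumption changes by −c × ΔT = −0.622 × (−$173 billion) = +$107.606 billion.
Expenditure multiplier = 1/(1 − c(1−t)) = 1/(1 − 0.622×0.78) = 1/0.51484 ≈ 1.942.
The tax multiplier is −c × k ≈ −1.208, so ΔY = k × (−c·ΔT) = (+$107.606 billion) / 0.51484 ≈ +$209 billion.

+$209 billion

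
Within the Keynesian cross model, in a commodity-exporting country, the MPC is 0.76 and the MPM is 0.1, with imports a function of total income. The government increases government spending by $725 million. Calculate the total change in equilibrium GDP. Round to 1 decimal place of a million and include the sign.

+$2,132.4 million

Spending multiplier = 1/(1 − c + m) = 1/(1 − 0.76 + 0.1) = 1/0.34 ≈ 2.941.
ΔY = k × ΔG = (+$725 million) / 0.34 ≈ +$2,132.4 million.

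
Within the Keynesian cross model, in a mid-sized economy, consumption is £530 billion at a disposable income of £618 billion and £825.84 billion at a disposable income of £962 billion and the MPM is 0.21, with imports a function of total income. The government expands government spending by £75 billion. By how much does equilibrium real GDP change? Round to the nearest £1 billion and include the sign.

+£214 billion

MPC = ΔC/ΔYd = (825.84 − 530)/(962 − 618) = 295.84/344 = 0.86.
Expenditure multiplier = 1/(1 − c + m) = 1/(1 − 0.86 + 0.21) = 1/0.35 ≈ 2.857.
ΔY = k × ΔG = (+£75 billion) / 0.35 ≈ +£214 billion.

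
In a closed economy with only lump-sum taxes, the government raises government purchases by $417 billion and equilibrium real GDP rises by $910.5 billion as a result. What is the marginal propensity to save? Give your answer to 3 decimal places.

Implied spending multiplier k = ΔY/ΔG = 910.5/417 ≈ 2.1835.
Since k = 1/(1 − MPC), MPC = 1 − 1/k = 1 − ΔG/ΔY = 1 − 417/910.5 ≈ 0.542.
MPS = 1 − MPC = 0.458.

0.458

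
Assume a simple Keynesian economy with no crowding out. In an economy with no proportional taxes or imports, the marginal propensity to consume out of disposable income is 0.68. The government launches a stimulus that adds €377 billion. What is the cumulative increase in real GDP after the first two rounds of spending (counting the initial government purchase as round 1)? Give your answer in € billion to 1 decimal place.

Round 1 adds ΔG = €377 billion; each later round is MPC = 0.68 times the previous.
After 2 rounds: 377 + 256.36 = ΔG·(1 − c^2)/(1 − c) = 377 × (1 − 0.4624)/0.32 ≈ €633.4 billion.

€633.4 billion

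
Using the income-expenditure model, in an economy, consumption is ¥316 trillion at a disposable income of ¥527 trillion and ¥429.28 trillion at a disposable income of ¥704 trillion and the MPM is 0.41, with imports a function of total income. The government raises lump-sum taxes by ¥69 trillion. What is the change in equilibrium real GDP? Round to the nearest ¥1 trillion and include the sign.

MPC = ΔC/ΔYd = (429.28 − 316)/(704 − 527) = 113.28/177 = 0.64.
A lump-sum tax change of +¥69 trillion shifts disposable income by −¥69 trillion; first-round consumption changes by −c × ΔT = −0.64 × (+¥69 trillion) = −¥44.16 trillion.
Expenditure multiplier = 1/(1 − c + m) = 1/(1 − 0.64 + 0.41) = 1/0.77 ≈ 1.299.
The tax multiplier is −c × k ≈ −0.831, so ΔY = k × (−c·ΔT) = (−¥44.16 trillion) / 0.77 ≈ −¥57 trillion.

−¥57 trillion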